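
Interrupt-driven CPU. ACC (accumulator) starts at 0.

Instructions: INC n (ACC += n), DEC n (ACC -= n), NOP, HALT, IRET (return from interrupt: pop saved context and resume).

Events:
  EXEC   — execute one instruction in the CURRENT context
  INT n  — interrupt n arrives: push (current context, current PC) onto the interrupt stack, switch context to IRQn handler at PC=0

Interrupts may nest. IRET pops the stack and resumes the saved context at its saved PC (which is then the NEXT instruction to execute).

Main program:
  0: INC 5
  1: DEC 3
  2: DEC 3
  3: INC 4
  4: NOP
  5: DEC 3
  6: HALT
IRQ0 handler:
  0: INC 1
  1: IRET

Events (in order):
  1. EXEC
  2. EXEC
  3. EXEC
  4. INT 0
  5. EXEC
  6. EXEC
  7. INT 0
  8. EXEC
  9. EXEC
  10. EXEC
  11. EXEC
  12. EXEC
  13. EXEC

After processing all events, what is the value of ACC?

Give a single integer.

Answer: 2

Derivation:
Event 1 (EXEC): [MAIN] PC=0: INC 5 -> ACC=5
Event 2 (EXEC): [MAIN] PC=1: DEC 3 -> ACC=2
Event 3 (EXEC): [MAIN] PC=2: DEC 3 -> ACC=-1
Event 4 (INT 0): INT 0 arrives: push (MAIN, PC=3), enter IRQ0 at PC=0 (depth now 1)
Event 5 (EXEC): [IRQ0] PC=0: INC 1 -> ACC=0
Event 6 (EXEC): [IRQ0] PC=1: IRET -> resume MAIN at PC=3 (depth now 0)
Event 7 (INT 0): INT 0 arrives: push (MAIN, PC=3), enter IRQ0 at PC=0 (depth now 1)
Event 8 (EXEC): [IRQ0] PC=0: INC 1 -> ACC=1
Event 9 (EXEC): [IRQ0] PC=1: IRET -> resume MAIN at PC=3 (depth now 0)
Event 10 (EXEC): [MAIN] PC=3: INC 4 -> ACC=5
Event 11 (EXEC): [MAIN] PC=4: NOP
Event 12 (EXEC): [MAIN] PC=5: DEC 3 -> ACC=2
Event 13 (EXEC): [MAIN] PC=6: HALT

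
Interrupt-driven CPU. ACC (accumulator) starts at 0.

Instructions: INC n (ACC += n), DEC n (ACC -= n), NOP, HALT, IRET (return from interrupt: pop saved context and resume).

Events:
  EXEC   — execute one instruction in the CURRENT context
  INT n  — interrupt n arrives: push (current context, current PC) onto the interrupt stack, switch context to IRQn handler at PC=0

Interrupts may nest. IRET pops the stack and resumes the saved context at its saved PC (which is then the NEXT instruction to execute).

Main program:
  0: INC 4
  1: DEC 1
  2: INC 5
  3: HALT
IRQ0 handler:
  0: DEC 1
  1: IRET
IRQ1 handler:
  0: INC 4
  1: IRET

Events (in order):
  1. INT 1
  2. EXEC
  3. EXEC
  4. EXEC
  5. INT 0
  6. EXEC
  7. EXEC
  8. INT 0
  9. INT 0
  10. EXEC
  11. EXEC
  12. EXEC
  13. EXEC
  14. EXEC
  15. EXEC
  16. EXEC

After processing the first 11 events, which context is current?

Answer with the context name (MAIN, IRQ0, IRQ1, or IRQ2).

Answer: IRQ0

Derivation:
Event 1 (INT 1): INT 1 arrives: push (MAIN, PC=0), enter IRQ1 at PC=0 (depth now 1)
Event 2 (EXEC): [IRQ1] PC=0: INC 4 -> ACC=4
Event 3 (EXEC): [IRQ1] PC=1: IRET -> resume MAIN at PC=0 (depth now 0)
Event 4 (EXEC): [MAIN] PC=0: INC 4 -> ACC=8
Event 5 (INT 0): INT 0 arrives: push (MAIN, PC=1), enter IRQ0 at PC=0 (depth now 1)
Event 6 (EXEC): [IRQ0] PC=0: DEC 1 -> ACC=7
Event 7 (EXEC): [IRQ0] PC=1: IRET -> resume MAIN at PC=1 (depth now 0)
Event 8 (INT 0): INT 0 arrives: push (MAIN, PC=1), enter IRQ0 at PC=0 (depth now 1)
Event 9 (INT 0): INT 0 arrives: push (IRQ0, PC=0), enter IRQ0 at PC=0 (depth now 2)
Event 10 (EXEC): [IRQ0] PC=0: DEC 1 -> ACC=6
Event 11 (EXEC): [IRQ0] PC=1: IRET -> resume IRQ0 at PC=0 (depth now 1)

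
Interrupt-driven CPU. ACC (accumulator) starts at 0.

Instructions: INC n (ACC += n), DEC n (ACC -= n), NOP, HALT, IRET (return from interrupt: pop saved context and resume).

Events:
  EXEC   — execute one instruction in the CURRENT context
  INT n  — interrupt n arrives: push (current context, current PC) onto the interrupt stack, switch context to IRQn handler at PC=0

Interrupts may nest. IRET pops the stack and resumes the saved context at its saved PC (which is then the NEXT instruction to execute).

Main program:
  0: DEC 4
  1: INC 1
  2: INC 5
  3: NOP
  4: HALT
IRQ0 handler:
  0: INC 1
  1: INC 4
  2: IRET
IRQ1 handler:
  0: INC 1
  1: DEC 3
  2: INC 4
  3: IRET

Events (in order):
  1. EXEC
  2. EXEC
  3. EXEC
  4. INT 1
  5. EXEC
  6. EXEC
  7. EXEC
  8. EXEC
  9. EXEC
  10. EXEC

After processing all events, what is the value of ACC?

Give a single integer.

Answer: 4

Derivation:
Event 1 (EXEC): [MAIN] PC=0: DEC 4 -> ACC=-4
Event 2 (EXEC): [MAIN] PC=1: INC 1 -> ACC=-3
Event 3 (EXEC): [MAIN] PC=2: INC 5 -> ACC=2
Event 4 (INT 1): INT 1 arrives: push (MAIN, PC=3), enter IRQ1 at PC=0 (depth now 1)
Event 5 (EXEC): [IRQ1] PC=0: INC 1 -> ACC=3
Event 6 (EXEC): [IRQ1] PC=1: DEC 3 -> ACC=0
Event 7 (EXEC): [IRQ1] PC=2: INC 4 -> ACC=4
Event 8 (EXEC): [IRQ1] PC=3: IRET -> resume MAIN at PC=3 (depth now 0)
Event 9 (EXEC): [MAIN] PC=3: NOP
Event 10 (EXEC): [MAIN] PC=4: HALT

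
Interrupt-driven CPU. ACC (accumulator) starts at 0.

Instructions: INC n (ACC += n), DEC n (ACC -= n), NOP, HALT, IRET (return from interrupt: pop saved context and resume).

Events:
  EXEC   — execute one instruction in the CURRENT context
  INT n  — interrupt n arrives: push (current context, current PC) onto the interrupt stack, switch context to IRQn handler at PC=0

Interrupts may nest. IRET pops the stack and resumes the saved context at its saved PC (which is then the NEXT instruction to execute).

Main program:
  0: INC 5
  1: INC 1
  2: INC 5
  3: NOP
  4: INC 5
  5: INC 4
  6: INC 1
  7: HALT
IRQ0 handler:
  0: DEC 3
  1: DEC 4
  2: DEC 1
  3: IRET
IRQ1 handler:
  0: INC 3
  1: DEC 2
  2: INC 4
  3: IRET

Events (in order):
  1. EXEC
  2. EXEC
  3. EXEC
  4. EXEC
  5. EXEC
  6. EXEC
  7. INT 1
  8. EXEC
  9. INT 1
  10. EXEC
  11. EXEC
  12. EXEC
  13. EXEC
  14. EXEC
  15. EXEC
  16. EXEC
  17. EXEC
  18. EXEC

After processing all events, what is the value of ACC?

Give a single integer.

Event 1 (EXEC): [MAIN] PC=0: INC 5 -> ACC=5
Event 2 (EXEC): [MAIN] PC=1: INC 1 -> ACC=6
Event 3 (EXEC): [MAIN] PC=2: INC 5 -> ACC=11
Event 4 (EXEC): [MAIN] PC=3: NOP
Event 5 (EXEC): [MAIN] PC=4: INC 5 -> ACC=16
Event 6 (EXEC): [MAIN] PC=5: INC 4 -> ACC=20
Event 7 (INT 1): INT 1 arrives: push (MAIN, PC=6), enter IRQ1 at PC=0 (depth now 1)
Event 8 (EXEC): [IRQ1] PC=0: INC 3 -> ACC=23
Event 9 (INT 1): INT 1 arrives: push (IRQ1, PC=1), enter IRQ1 at PC=0 (depth now 2)
Event 10 (EXEC): [IRQ1] PC=0: INC 3 -> ACC=26
Event 11 (EXEC): [IRQ1] PC=1: DEC 2 -> ACC=24
Event 12 (EXEC): [IRQ1] PC=2: INC 4 -> ACC=28
Event 13 (EXEC): [IRQ1] PC=3: IRET -> resume IRQ1 at PC=1 (depth now 1)
Event 14 (EXEC): [IRQ1] PC=1: DEC 2 -> ACC=26
Event 15 (EXEC): [IRQ1] PC=2: INC 4 -> ACC=30
Event 16 (EXEC): [IRQ1] PC=3: IRET -> resume MAIN at PC=6 (depth now 0)
Event 17 (EXEC): [MAIN] PC=6: INC 1 -> ACC=31
Event 18 (EXEC): [MAIN] PC=7: HALT

Answer: 31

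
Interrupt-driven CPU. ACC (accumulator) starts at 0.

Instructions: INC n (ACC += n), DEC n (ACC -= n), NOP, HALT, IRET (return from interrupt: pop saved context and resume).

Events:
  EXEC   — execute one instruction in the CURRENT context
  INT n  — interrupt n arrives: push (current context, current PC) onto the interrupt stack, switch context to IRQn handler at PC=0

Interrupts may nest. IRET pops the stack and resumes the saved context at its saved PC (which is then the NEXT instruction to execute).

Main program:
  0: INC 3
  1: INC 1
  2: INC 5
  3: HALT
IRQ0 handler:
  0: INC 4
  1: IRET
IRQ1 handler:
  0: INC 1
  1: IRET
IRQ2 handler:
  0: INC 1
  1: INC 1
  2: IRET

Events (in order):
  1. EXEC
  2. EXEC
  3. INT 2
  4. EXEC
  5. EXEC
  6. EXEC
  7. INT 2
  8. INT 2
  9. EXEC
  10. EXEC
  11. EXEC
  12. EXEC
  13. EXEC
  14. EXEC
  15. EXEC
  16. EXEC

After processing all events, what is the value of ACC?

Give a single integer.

Event 1 (EXEC): [MAIN] PC=0: INC 3 -> ACC=3
Event 2 (EXEC): [MAIN] PC=1: INC 1 -> ACC=4
Event 3 (INT 2): INT 2 arrives: push (MAIN, PC=2), enter IRQ2 at PC=0 (depth now 1)
Event 4 (EXEC): [IRQ2] PC=0: INC 1 -> ACC=5
Event 5 (EXEC): [IRQ2] PC=1: INC 1 -> ACC=6
Event 6 (EXEC): [IRQ2] PC=2: IRET -> resume MAIN at PC=2 (depth now 0)
Event 7 (INT 2): INT 2 arrives: push (MAIN, PC=2), enter IRQ2 at PC=0 (depth now 1)
Event 8 (INT 2): INT 2 arrives: push (IRQ2, PC=0), enter IRQ2 at PC=0 (depth now 2)
Event 9 (EXEC): [IRQ2] PC=0: INC 1 -> ACC=7
Event 10 (EXEC): [IRQ2] PC=1: INC 1 -> ACC=8
Event 11 (EXEC): [IRQ2] PC=2: IRET -> resume IRQ2 at PC=0 (depth now 1)
Event 12 (EXEC): [IRQ2] PC=0: INC 1 -> ACC=9
Event 13 (EXEC): [IRQ2] PC=1: INC 1 -> ACC=10
Event 14 (EXEC): [IRQ2] PC=2: IRET -> resume MAIN at PC=2 (depth now 0)
Event 15 (EXEC): [MAIN] PC=2: INC 5 -> ACC=15
Event 16 (EXEC): [MAIN] PC=3: HALT

Answer: 15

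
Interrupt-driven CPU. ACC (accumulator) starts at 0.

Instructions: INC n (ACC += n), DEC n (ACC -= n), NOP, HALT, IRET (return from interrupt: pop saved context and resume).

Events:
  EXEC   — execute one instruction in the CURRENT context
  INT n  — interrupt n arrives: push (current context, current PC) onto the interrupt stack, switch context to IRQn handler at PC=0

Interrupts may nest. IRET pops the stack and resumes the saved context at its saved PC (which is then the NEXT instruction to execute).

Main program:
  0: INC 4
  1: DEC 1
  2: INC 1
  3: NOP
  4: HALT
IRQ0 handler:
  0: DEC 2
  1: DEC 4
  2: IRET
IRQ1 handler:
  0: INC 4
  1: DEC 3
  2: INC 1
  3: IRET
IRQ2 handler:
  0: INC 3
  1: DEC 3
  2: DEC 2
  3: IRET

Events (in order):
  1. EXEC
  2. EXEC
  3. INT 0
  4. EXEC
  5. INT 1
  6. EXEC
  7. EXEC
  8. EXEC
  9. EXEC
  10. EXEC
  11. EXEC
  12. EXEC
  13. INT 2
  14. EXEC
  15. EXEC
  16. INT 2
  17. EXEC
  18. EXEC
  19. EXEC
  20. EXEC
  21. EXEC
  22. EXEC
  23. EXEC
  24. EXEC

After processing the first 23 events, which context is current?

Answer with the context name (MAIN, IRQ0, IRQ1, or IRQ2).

Answer: MAIN

Derivation:
Event 1 (EXEC): [MAIN] PC=0: INC 4 -> ACC=4
Event 2 (EXEC): [MAIN] PC=1: DEC 1 -> ACC=3
Event 3 (INT 0): INT 0 arrives: push (MAIN, PC=2), enter IRQ0 at PC=0 (depth now 1)
Event 4 (EXEC): [IRQ0] PC=0: DEC 2 -> ACC=1
Event 5 (INT 1): INT 1 arrives: push (IRQ0, PC=1), enter IRQ1 at PC=0 (depth now 2)
Event 6 (EXEC): [IRQ1] PC=0: INC 4 -> ACC=5
Event 7 (EXEC): [IRQ1] PC=1: DEC 3 -> ACC=2
Event 8 (EXEC): [IRQ1] PC=2: INC 1 -> ACC=3
Event 9 (EXEC): [IRQ1] PC=3: IRET -> resume IRQ0 at PC=1 (depth now 1)
Event 10 (EXEC): [IRQ0] PC=1: DEC 4 -> ACC=-1
Event 11 (EXEC): [IRQ0] PC=2: IRET -> resume MAIN at PC=2 (depth now 0)
Event 12 (EXEC): [MAIN] PC=2: INC 1 -> ACC=0
Event 13 (INT 2): INT 2 arrives: push (MAIN, PC=3), enter IRQ2 at PC=0 (depth now 1)
Event 14 (EXEC): [IRQ2] PC=0: INC 3 -> ACC=3
Event 15 (EXEC): [IRQ2] PC=1: DEC 3 -> ACC=0
Event 16 (INT 2): INT 2 arrives: push (IRQ2, PC=2), enter IRQ2 at PC=0 (depth now 2)
Event 17 (EXEC): [IRQ2] PC=0: INC 3 -> ACC=3
Event 18 (EXEC): [IRQ2] PC=1: DEC 3 -> ACC=0
Event 19 (EXEC): [IRQ2] PC=2: DEC 2 -> ACC=-2
Event 20 (EXEC): [IRQ2] PC=3: IRET -> resume IRQ2 at PC=2 (depth now 1)
Event 21 (EXEC): [IRQ2] PC=2: DEC 2 -> ACC=-4
Event 22 (EXEC): [IRQ2] PC=3: IRET -> resume MAIN at PC=3 (depth now 0)
Event 23 (EXEC): [MAIN] PC=3: NOP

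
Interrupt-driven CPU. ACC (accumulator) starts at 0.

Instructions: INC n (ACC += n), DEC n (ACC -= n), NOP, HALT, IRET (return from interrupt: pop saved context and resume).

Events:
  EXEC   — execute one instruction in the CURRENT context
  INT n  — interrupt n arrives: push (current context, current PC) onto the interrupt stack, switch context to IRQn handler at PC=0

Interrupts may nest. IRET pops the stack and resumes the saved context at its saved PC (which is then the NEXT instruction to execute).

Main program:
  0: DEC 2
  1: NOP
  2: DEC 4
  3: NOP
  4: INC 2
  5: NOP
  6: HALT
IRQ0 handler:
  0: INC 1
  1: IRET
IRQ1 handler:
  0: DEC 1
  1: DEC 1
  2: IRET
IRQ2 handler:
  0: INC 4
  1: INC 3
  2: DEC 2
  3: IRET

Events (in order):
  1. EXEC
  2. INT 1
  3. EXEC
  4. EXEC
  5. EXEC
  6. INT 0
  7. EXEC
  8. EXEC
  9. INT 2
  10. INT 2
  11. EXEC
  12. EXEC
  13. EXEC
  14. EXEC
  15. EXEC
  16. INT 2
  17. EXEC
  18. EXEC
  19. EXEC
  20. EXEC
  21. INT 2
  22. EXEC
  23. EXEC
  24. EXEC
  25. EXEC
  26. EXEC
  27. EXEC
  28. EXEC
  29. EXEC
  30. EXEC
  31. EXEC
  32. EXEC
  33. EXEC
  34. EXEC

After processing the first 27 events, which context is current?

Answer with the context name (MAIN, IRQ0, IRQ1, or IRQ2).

Answer: IRQ2

Derivation:
Event 1 (EXEC): [MAIN] PC=0: DEC 2 -> ACC=-2
Event 2 (INT 1): INT 1 arrives: push (MAIN, PC=1), enter IRQ1 at PC=0 (depth now 1)
Event 3 (EXEC): [IRQ1] PC=0: DEC 1 -> ACC=-3
Event 4 (EXEC): [IRQ1] PC=1: DEC 1 -> ACC=-4
Event 5 (EXEC): [IRQ1] PC=2: IRET -> resume MAIN at PC=1 (depth now 0)
Event 6 (INT 0): INT 0 arrives: push (MAIN, PC=1), enter IRQ0 at PC=0 (depth now 1)
Event 7 (EXEC): [IRQ0] PC=0: INC 1 -> ACC=-3
Event 8 (EXEC): [IRQ0] PC=1: IRET -> resume MAIN at PC=1 (depth now 0)
Event 9 (INT 2): INT 2 arrives: push (MAIN, PC=1), enter IRQ2 at PC=0 (depth now 1)
Event 10 (INT 2): INT 2 arrives: push (IRQ2, PC=0), enter IRQ2 at PC=0 (depth now 2)
Event 11 (EXEC): [IRQ2] PC=0: INC 4 -> ACC=1
Event 12 (EXEC): [IRQ2] PC=1: INC 3 -> ACC=4
Event 13 (EXEC): [IRQ2] PC=2: DEC 2 -> ACC=2
Event 14 (EXEC): [IRQ2] PC=3: IRET -> resume IRQ2 at PC=0 (depth now 1)
Event 15 (EXEC): [IRQ2] PC=0: INC 4 -> ACC=6
Event 16 (INT 2): INT 2 arrives: push (IRQ2, PC=1), enter IRQ2 at PC=0 (depth now 2)
Event 17 (EXEC): [IRQ2] PC=0: INC 4 -> ACC=10
Event 18 (EXEC): [IRQ2] PC=1: INC 3 -> ACC=13
Event 19 (EXEC): [IRQ2] PC=2: DEC 2 -> ACC=11
Event 20 (EXEC): [IRQ2] PC=3: IRET -> resume IRQ2 at PC=1 (depth now 1)
Event 21 (INT 2): INT 2 arrives: push (IRQ2, PC=1), enter IRQ2 at PC=0 (depth now 2)
Event 22 (EXEC): [IRQ2] PC=0: INC 4 -> ACC=15
Event 23 (EXEC): [IRQ2] PC=1: INC 3 -> ACC=18
Event 24 (EXEC): [IRQ2] PC=2: DEC 2 -> ACC=16
Event 25 (EXEC): [IRQ2] PC=3: IRET -> resume IRQ2 at PC=1 (depth now 1)
Event 26 (EXEC): [IRQ2] PC=1: INC 3 -> ACC=19
Event 27 (EXEC): [IRQ2] PC=2: DEC 2 -> ACC=17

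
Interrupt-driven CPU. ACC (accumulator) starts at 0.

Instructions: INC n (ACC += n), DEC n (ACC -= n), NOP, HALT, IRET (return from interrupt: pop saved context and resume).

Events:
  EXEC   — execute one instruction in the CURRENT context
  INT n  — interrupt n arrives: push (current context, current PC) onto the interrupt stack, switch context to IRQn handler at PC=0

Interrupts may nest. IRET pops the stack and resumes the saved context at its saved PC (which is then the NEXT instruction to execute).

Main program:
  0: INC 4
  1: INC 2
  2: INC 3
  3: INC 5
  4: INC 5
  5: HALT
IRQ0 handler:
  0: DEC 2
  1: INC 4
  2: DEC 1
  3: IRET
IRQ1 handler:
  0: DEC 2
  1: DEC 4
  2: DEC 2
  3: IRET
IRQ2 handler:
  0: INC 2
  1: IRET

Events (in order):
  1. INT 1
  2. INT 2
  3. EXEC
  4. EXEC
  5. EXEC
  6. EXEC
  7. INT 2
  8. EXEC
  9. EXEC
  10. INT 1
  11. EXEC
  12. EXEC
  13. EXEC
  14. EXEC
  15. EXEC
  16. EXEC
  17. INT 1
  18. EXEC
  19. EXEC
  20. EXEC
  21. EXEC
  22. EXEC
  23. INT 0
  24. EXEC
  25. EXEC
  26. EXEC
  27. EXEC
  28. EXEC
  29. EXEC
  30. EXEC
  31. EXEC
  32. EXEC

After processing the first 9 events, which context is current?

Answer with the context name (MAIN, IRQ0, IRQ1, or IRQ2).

Answer: IRQ1

Derivation:
Event 1 (INT 1): INT 1 arrives: push (MAIN, PC=0), enter IRQ1 at PC=0 (depth now 1)
Event 2 (INT 2): INT 2 arrives: push (IRQ1, PC=0), enter IRQ2 at PC=0 (depth now 2)
Event 3 (EXEC): [IRQ2] PC=0: INC 2 -> ACC=2
Event 4 (EXEC): [IRQ2] PC=1: IRET -> resume IRQ1 at PC=0 (depth now 1)
Event 5 (EXEC): [IRQ1] PC=0: DEC 2 -> ACC=0
Event 6 (EXEC): [IRQ1] PC=1: DEC 4 -> ACC=-4
Event 7 (INT 2): INT 2 arrives: push (IRQ1, PC=2), enter IRQ2 at PC=0 (depth now 2)
Event 8 (EXEC): [IRQ2] PC=0: INC 2 -> ACC=-2
Event 9 (EXEC): [IRQ2] PC=1: IRET -> resume IRQ1 at PC=2 (depth now 1)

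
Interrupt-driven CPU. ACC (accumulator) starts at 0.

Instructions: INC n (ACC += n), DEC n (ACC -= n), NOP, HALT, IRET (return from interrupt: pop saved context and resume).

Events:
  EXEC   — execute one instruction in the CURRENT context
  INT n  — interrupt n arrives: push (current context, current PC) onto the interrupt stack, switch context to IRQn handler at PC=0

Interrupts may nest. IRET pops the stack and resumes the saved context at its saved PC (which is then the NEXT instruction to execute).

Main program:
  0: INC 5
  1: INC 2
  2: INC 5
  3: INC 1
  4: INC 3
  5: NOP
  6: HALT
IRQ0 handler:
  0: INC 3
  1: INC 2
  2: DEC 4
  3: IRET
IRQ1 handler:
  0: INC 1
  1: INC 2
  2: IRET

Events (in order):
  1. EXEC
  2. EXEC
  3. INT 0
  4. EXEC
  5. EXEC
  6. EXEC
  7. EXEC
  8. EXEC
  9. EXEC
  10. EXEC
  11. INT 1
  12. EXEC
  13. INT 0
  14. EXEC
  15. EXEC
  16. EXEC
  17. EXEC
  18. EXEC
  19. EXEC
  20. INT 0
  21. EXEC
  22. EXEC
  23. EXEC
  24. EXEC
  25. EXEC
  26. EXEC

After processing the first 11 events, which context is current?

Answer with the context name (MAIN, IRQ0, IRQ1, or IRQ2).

Answer: IRQ1

Derivation:
Event 1 (EXEC): [MAIN] PC=0: INC 5 -> ACC=5
Event 2 (EXEC): [MAIN] PC=1: INC 2 -> ACC=7
Event 3 (INT 0): INT 0 arrives: push (MAIN, PC=2), enter IRQ0 at PC=0 (depth now 1)
Event 4 (EXEC): [IRQ0] PC=0: INC 3 -> ACC=10
Event 5 (EXEC): [IRQ0] PC=1: INC 2 -> ACC=12
Event 6 (EXEC): [IRQ0] PC=2: DEC 4 -> ACC=8
Event 7 (EXEC): [IRQ0] PC=3: IRET -> resume MAIN at PC=2 (depth now 0)
Event 8 (EXEC): [MAIN] PC=2: INC 5 -> ACC=13
Event 9 (EXEC): [MAIN] PC=3: INC 1 -> ACC=14
Event 10 (EXEC): [MAIN] PC=4: INC 3 -> ACC=17
Event 11 (INT 1): INT 1 arrives: push (MAIN, PC=5), enter IRQ1 at PC=0 (depth now 1)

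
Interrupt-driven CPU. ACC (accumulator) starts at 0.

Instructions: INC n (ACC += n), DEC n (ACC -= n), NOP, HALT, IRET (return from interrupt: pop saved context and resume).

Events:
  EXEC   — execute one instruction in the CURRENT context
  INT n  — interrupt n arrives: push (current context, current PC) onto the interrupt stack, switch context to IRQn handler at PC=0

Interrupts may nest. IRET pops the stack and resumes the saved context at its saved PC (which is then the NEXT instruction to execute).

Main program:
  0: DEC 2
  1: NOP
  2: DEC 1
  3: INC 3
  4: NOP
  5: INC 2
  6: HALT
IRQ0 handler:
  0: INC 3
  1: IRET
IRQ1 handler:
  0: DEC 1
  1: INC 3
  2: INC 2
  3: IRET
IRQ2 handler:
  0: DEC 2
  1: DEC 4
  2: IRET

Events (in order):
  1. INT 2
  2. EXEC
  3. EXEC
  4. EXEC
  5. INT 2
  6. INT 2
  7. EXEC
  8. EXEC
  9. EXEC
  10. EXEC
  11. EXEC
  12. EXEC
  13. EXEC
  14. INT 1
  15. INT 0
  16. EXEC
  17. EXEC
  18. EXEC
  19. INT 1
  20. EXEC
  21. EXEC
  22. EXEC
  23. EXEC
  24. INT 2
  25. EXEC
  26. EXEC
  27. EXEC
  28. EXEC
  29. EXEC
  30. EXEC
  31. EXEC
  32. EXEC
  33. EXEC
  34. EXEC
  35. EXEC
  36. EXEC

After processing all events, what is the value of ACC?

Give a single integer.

Event 1 (INT 2): INT 2 arrives: push (MAIN, PC=0), enter IRQ2 at PC=0 (depth now 1)
Event 2 (EXEC): [IRQ2] PC=0: DEC 2 -> ACC=-2
Event 3 (EXEC): [IRQ2] PC=1: DEC 4 -> ACC=-6
Event 4 (EXEC): [IRQ2] PC=2: IRET -> resume MAIN at PC=0 (depth now 0)
Event 5 (INT 2): INT 2 arrives: push (MAIN, PC=0), enter IRQ2 at PC=0 (depth now 1)
Event 6 (INT 2): INT 2 arrives: push (IRQ2, PC=0), enter IRQ2 at PC=0 (depth now 2)
Event 7 (EXEC): [IRQ2] PC=0: DEC 2 -> ACC=-8
Event 8 (EXEC): [IRQ2] PC=1: DEC 4 -> ACC=-12
Event 9 (EXEC): [IRQ2] PC=2: IRET -> resume IRQ2 at PC=0 (depth now 1)
Event 10 (EXEC): [IRQ2] PC=0: DEC 2 -> ACC=-14
Event 11 (EXEC): [IRQ2] PC=1: DEC 4 -> ACC=-18
Event 12 (EXEC): [IRQ2] PC=2: IRET -> resume MAIN at PC=0 (depth now 0)
Event 13 (EXEC): [MAIN] PC=0: DEC 2 -> ACC=-20
Event 14 (INT 1): INT 1 arrives: push (MAIN, PC=1), enter IRQ1 at PC=0 (depth now 1)
Event 15 (INT 0): INT 0 arrives: push (IRQ1, PC=0), enter IRQ0 at PC=0 (depth now 2)
Event 16 (EXEC): [IRQ0] PC=0: INC 3 -> ACC=-17
Event 17 (EXEC): [IRQ0] PC=1: IRET -> resume IRQ1 at PC=0 (depth now 1)
Event 18 (EXEC): [IRQ1] PC=0: DEC 1 -> ACC=-18
Event 19 (INT 1): INT 1 arrives: push (IRQ1, PC=1), enter IRQ1 at PC=0 (depth now 2)
Event 20 (EXEC): [IRQ1] PC=0: DEC 1 -> ACC=-19
Event 21 (EXEC): [IRQ1] PC=1: INC 3 -> ACC=-16
Event 22 (EXEC): [IRQ1] PC=2: INC 2 -> ACC=-14
Event 23 (EXEC): [IRQ1] PC=3: IRET -> resume IRQ1 at PC=1 (depth now 1)
Event 24 (INT 2): INT 2 arrives: push (IRQ1, PC=1), enter IRQ2 at PC=0 (depth now 2)
Event 25 (EXEC): [IRQ2] PC=0: DEC 2 -> ACC=-16
Event 26 (EXEC): [IRQ2] PC=1: DEC 4 -> ACC=-20
Event 27 (EXEC): [IRQ2] PC=2: IRET -> resume IRQ1 at PC=1 (depth now 1)
Event 28 (EXEC): [IRQ1] PC=1: INC 3 -> ACC=-17
Event 29 (EXEC): [IRQ1] PC=2: INC 2 -> ACC=-15
Event 30 (EXEC): [IRQ1] PC=3: IRET -> resume MAIN at PC=1 (depth now 0)
Event 31 (EXEC): [MAIN] PC=1: NOP
Event 32 (EXEC): [MAIN] PC=2: DEC 1 -> ACC=-16
Event 33 (EXEC): [MAIN] PC=3: INC 3 -> ACC=-13
Event 34 (EXEC): [MAIN] PC=4: NOP
Event 35 (EXEC): [MAIN] PC=5: INC 2 -> ACC=-11
Event 36 (EXEC): [MAIN] PC=6: HALT

Answer: -11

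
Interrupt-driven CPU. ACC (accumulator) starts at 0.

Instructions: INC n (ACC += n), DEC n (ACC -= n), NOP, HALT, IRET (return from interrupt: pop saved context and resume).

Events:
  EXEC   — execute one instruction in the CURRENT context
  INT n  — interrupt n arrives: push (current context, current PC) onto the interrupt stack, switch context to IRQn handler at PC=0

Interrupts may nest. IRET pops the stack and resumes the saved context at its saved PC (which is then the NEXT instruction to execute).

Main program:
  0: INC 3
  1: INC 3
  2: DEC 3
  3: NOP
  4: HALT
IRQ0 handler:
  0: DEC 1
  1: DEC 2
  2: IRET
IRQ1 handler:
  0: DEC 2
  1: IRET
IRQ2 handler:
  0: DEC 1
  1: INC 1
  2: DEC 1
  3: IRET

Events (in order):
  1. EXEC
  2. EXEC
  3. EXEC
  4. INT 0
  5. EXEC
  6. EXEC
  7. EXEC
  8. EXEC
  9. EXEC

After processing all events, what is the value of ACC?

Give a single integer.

Answer: 0

Derivation:
Event 1 (EXEC): [MAIN] PC=0: INC 3 -> ACC=3
Event 2 (EXEC): [MAIN] PC=1: INC 3 -> ACC=6
Event 3 (EXEC): [MAIN] PC=2: DEC 3 -> ACC=3
Event 4 (INT 0): INT 0 arrives: push (MAIN, PC=3), enter IRQ0 at PC=0 (depth now 1)
Event 5 (EXEC): [IRQ0] PC=0: DEC 1 -> ACC=2
Event 6 (EXEC): [IRQ0] PC=1: DEC 2 -> ACC=0
Event 7 (EXEC): [IRQ0] PC=2: IRET -> resume MAIN at PC=3 (depth now 0)
Event 8 (EXEC): [MAIN] PC=3: NOP
Event 9 (EXEC): [MAIN] PC=4: HALT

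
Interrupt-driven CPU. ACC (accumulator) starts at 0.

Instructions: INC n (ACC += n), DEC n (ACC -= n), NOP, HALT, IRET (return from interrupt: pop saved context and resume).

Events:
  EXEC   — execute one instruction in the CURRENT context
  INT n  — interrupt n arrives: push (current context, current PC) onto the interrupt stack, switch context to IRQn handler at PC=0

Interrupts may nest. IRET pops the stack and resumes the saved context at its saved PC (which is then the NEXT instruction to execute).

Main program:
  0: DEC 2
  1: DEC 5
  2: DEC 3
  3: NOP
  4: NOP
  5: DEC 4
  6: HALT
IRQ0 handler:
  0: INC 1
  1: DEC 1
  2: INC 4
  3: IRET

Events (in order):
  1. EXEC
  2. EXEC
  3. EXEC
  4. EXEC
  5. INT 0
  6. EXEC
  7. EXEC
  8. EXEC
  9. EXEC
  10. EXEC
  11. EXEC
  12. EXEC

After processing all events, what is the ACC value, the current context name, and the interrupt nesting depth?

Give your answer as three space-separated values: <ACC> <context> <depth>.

Answer: -10 MAIN 0

Derivation:
Event 1 (EXEC): [MAIN] PC=0: DEC 2 -> ACC=-2
Event 2 (EXEC): [MAIN] PC=1: DEC 5 -> ACC=-7
Event 3 (EXEC): [MAIN] PC=2: DEC 3 -> ACC=-10
Event 4 (EXEC): [MAIN] PC=3: NOP
Event 5 (INT 0): INT 0 arrives: push (MAIN, PC=4), enter IRQ0 at PC=0 (depth now 1)
Event 6 (EXEC): [IRQ0] PC=0: INC 1 -> ACC=-9
Event 7 (EXEC): [IRQ0] PC=1: DEC 1 -> ACC=-10
Event 8 (EXEC): [IRQ0] PC=2: INC 4 -> ACC=-6
Event 9 (EXEC): [IRQ0] PC=3: IRET -> resume MAIN at PC=4 (depth now 0)
Event 10 (EXEC): [MAIN] PC=4: NOP
Event 11 (EXEC): [MAIN] PC=5: DEC 4 -> ACC=-10
Event 12 (EXEC): [MAIN] PC=6: HALT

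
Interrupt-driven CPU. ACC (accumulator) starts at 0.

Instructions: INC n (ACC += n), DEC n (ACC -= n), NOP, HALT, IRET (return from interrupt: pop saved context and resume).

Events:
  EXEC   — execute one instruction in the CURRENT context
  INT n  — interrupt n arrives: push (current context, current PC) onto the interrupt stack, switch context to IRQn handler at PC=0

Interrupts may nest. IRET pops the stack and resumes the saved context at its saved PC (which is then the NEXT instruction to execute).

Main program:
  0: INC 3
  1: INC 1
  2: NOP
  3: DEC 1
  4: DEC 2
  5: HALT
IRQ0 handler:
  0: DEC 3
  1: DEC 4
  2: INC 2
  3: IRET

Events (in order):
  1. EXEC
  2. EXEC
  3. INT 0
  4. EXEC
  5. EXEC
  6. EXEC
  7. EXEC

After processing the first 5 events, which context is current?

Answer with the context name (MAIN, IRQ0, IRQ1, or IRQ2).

Answer: IRQ0

Derivation:
Event 1 (EXEC): [MAIN] PC=0: INC 3 -> ACC=3
Event 2 (EXEC): [MAIN] PC=1: INC 1 -> ACC=4
Event 3 (INT 0): INT 0 arrives: push (MAIN, PC=2), enter IRQ0 at PC=0 (depth now 1)
Event 4 (EXEC): [IRQ0] PC=0: DEC 3 -> ACC=1
Event 5 (EXEC): [IRQ0] PC=1: DEC 4 -> ACC=-3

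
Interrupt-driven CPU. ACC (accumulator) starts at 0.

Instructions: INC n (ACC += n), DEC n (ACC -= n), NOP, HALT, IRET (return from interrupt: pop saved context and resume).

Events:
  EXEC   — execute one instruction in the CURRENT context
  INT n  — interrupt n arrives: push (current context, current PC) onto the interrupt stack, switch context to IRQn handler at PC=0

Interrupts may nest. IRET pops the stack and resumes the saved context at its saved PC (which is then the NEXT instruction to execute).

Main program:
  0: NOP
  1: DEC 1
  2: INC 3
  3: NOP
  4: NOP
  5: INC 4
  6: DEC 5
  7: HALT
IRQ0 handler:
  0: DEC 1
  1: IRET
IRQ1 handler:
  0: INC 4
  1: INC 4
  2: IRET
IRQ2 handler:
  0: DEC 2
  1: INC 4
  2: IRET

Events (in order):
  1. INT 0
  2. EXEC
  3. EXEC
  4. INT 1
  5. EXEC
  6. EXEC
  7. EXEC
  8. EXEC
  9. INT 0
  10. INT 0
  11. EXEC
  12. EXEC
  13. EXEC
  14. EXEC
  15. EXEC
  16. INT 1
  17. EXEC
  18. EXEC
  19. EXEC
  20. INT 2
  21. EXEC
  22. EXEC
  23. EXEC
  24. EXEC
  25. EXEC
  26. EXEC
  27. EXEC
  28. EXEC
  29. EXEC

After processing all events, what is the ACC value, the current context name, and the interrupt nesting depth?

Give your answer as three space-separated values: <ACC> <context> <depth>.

Event 1 (INT 0): INT 0 arrives: push (MAIN, PC=0), enter IRQ0 at PC=0 (depth now 1)
Event 2 (EXEC): [IRQ0] PC=0: DEC 1 -> ACC=-1
Event 3 (EXEC): [IRQ0] PC=1: IRET -> resume MAIN at PC=0 (depth now 0)
Event 4 (INT 1): INT 1 arrives: push (MAIN, PC=0), enter IRQ1 at PC=0 (depth now 1)
Event 5 (EXEC): [IRQ1] PC=0: INC 4 -> ACC=3
Event 6 (EXEC): [IRQ1] PC=1: INC 4 -> ACC=7
Event 7 (EXEC): [IRQ1] PC=2: IRET -> resume MAIN at PC=0 (depth now 0)
Event 8 (EXEC): [MAIN] PC=0: NOP
Event 9 (INT 0): INT 0 arrives: push (MAIN, PC=1), enter IRQ0 at PC=0 (depth now 1)
Event 10 (INT 0): INT 0 arrives: push (IRQ0, PC=0), enter IRQ0 at PC=0 (depth now 2)
Event 11 (EXEC): [IRQ0] PC=0: DEC 1 -> ACC=6
Event 12 (EXEC): [IRQ0] PC=1: IRET -> resume IRQ0 at PC=0 (depth now 1)
Event 13 (EXEC): [IRQ0] PC=0: DEC 1 -> ACC=5
Event 14 (EXEC): [IRQ0] PC=1: IRET -> resume MAIN at PC=1 (depth now 0)
Event 15 (EXEC): [MAIN] PC=1: DEC 1 -> ACC=4
Event 16 (INT 1): INT 1 arrives: push (MAIN, PC=2), enter IRQ1 at PC=0 (depth now 1)
Event 17 (EXEC): [IRQ1] PC=0: INC 4 -> ACC=8
Event 18 (EXEC): [IRQ1] PC=1: INC 4 -> ACC=12
Event 19 (EXEC): [IRQ1] PC=2: IRET -> resume MAIN at PC=2 (depth now 0)
Event 20 (INT 2): INT 2 arrives: push (MAIN, PC=2), enter IRQ2 at PC=0 (depth now 1)
Event 21 (EXEC): [IRQ2] PC=0: DEC 2 -> ACC=10
Event 22 (EXEC): [IRQ2] PC=1: INC 4 -> ACC=14
Event 23 (EXEC): [IRQ2] PC=2: IRET -> resume MAIN at PC=2 (depth now 0)
Event 24 (EXEC): [MAIN] PC=2: INC 3 -> ACC=17
Event 25 (EXEC): [MAIN] PC=3: NOP
Event 26 (EXEC): [MAIN] PC=4: NOP
Event 27 (EXEC): [MAIN] PC=5: INC 4 -> ACC=21
Event 28 (EXEC): [MAIN] PC=6: DEC 5 -> ACC=16
Event 29 (EXEC): [MAIN] PC=7: HALT

Answer: 16 MAIN 0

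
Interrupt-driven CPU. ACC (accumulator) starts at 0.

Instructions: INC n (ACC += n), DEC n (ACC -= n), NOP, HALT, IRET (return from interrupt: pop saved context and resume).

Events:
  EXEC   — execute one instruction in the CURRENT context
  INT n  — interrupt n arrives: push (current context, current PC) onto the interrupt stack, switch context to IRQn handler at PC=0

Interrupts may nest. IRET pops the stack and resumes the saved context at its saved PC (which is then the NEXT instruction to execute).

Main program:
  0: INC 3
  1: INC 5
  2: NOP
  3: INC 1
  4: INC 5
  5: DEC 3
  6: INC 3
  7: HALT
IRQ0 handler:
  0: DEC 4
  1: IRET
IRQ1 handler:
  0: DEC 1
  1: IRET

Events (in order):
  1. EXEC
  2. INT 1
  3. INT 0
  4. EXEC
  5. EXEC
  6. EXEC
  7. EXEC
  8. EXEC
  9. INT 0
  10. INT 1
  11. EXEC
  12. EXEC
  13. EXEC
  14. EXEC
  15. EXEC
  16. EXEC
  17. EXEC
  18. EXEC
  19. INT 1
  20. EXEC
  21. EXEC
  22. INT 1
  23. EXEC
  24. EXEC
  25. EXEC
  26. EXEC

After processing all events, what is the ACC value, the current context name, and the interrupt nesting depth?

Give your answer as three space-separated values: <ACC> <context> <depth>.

Answer: 2 MAIN 0

Derivation:
Event 1 (EXEC): [MAIN] PC=0: INC 3 -> ACC=3
Event 2 (INT 1): INT 1 arrives: push (MAIN, PC=1), enter IRQ1 at PC=0 (depth now 1)
Event 3 (INT 0): INT 0 arrives: push (IRQ1, PC=0), enter IRQ0 at PC=0 (depth now 2)
Event 4 (EXEC): [IRQ0] PC=0: DEC 4 -> ACC=-1
Event 5 (EXEC): [IRQ0] PC=1: IRET -> resume IRQ1 at PC=0 (depth now 1)
Event 6 (EXEC): [IRQ1] PC=0: DEC 1 -> ACC=-2
Event 7 (EXEC): [IRQ1] PC=1: IRET -> resume MAIN at PC=1 (depth now 0)
Event 8 (EXEC): [MAIN] PC=1: INC 5 -> ACC=3
Event 9 (INT 0): INT 0 arrives: push (MAIN, PC=2), enter IRQ0 at PC=0 (depth now 1)
Event 10 (INT 1): INT 1 arrives: push (IRQ0, PC=0), enter IRQ1 at PC=0 (depth now 2)
Event 11 (EXEC): [IRQ1] PC=0: DEC 1 -> ACC=2
Event 12 (EXEC): [IRQ1] PC=1: IRET -> resume IRQ0 at PC=0 (depth now 1)
Event 13 (EXEC): [IRQ0] PC=0: DEC 4 -> ACC=-2
Event 14 (EXEC): [IRQ0] PC=1: IRET -> resume MAIN at PC=2 (depth now 0)
Event 15 (EXEC): [MAIN] PC=2: NOP
Event 16 (EXEC): [MAIN] PC=3: INC 1 -> ACC=-1
Event 17 (EXEC): [MAIN] PC=4: INC 5 -> ACC=4
Event 18 (EXEC): [MAIN] PC=5: DEC 3 -> ACC=1
Event 19 (INT 1): INT 1 arrives: push (MAIN, PC=6), enter IRQ1 at PC=0 (depth now 1)
Event 20 (EXEC): [IRQ1] PC=0: DEC 1 -> ACC=0
Event 21 (EXEC): [IRQ1] PC=1: IRET -> resume MAIN at PC=6 (depth now 0)
Event 22 (INT 1): INT 1 arrives: push (MAIN, PC=6), enter IRQ1 at PC=0 (depth now 1)
Event 23 (EXEC): [IRQ1] PC=0: DEC 1 -> ACC=-1
Event 24 (EXEC): [IRQ1] PC=1: IRET -> resume MAIN at PC=6 (depth now 0)
Event 25 (EXEC): [MAIN] PC=6: INC 3 -> ACC=2
Event 26 (EXEC): [MAIN] PC=7: HALT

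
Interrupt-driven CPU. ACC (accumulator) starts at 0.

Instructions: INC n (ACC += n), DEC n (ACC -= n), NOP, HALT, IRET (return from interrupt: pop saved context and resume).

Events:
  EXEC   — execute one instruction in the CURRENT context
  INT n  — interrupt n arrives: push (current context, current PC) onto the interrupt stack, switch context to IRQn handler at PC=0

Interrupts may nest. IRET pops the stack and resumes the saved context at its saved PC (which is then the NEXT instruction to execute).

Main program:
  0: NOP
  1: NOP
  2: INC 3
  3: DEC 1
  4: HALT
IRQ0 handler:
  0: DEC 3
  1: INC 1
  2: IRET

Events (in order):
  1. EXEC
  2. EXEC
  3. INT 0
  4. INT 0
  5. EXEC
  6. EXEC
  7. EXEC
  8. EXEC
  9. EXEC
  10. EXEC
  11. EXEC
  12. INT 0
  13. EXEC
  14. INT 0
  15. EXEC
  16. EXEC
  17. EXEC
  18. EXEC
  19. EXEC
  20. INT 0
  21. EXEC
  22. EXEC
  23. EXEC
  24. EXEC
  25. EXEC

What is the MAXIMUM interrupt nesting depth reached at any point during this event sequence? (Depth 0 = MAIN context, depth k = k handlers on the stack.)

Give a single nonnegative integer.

Answer: 2

Derivation:
Event 1 (EXEC): [MAIN] PC=0: NOP [depth=0]
Event 2 (EXEC): [MAIN] PC=1: NOP [depth=0]
Event 3 (INT 0): INT 0 arrives: push (MAIN, PC=2), enter IRQ0 at PC=0 (depth now 1) [depth=1]
Event 4 (INT 0): INT 0 arrives: push (IRQ0, PC=0), enter IRQ0 at PC=0 (depth now 2) [depth=2]
Event 5 (EXEC): [IRQ0] PC=0: DEC 3 -> ACC=-3 [depth=2]
Event 6 (EXEC): [IRQ0] PC=1: INC 1 -> ACC=-2 [depth=2]
Event 7 (EXEC): [IRQ0] PC=2: IRET -> resume IRQ0 at PC=0 (depth now 1) [depth=1]
Event 8 (EXEC): [IRQ0] PC=0: DEC 3 -> ACC=-5 [depth=1]
Event 9 (EXEC): [IRQ0] PC=1: INC 1 -> ACC=-4 [depth=1]
Event 10 (EXEC): [IRQ0] PC=2: IRET -> resume MAIN at PC=2 (depth now 0) [depth=0]
Event 11 (EXEC): [MAIN] PC=2: INC 3 -> ACC=-1 [depth=0]
Event 12 (INT 0): INT 0 arrives: push (MAIN, PC=3), enter IRQ0 at PC=0 (depth now 1) [depth=1]
Event 13 (EXEC): [IRQ0] PC=0: DEC 3 -> ACC=-4 [depth=1]
Event 14 (INT 0): INT 0 arrives: push (IRQ0, PC=1), enter IRQ0 at PC=0 (depth now 2) [depth=2]
Event 15 (EXEC): [IRQ0] PC=0: DEC 3 -> ACC=-7 [depth=2]
Event 16 (EXEC): [IRQ0] PC=1: INC 1 -> ACC=-6 [depth=2]
Event 17 (EXEC): [IRQ0] PC=2: IRET -> resume IRQ0 at PC=1 (depth now 1) [depth=1]
Event 18 (EXEC): [IRQ0] PC=1: INC 1 -> ACC=-5 [depth=1]
Event 19 (EXEC): [IRQ0] PC=2: IRET -> resume MAIN at PC=3 (depth now 0) [depth=0]
Event 20 (INT 0): INT 0 arrives: push (MAIN, PC=3), enter IRQ0 at PC=0 (depth now 1) [depth=1]
Event 21 (EXEC): [IRQ0] PC=0: DEC 3 -> ACC=-8 [depth=1]
Event 22 (EXEC): [IRQ0] PC=1: INC 1 -> ACC=-7 [depth=1]
Event 23 (EXEC): [IRQ0] PC=2: IRET -> resume MAIN at PC=3 (depth now 0) [depth=0]
Event 24 (EXEC): [MAIN] PC=3: DEC 1 -> ACC=-8 [depth=0]
Event 25 (EXEC): [MAIN] PC=4: HALT [depth=0]
Max depth observed: 2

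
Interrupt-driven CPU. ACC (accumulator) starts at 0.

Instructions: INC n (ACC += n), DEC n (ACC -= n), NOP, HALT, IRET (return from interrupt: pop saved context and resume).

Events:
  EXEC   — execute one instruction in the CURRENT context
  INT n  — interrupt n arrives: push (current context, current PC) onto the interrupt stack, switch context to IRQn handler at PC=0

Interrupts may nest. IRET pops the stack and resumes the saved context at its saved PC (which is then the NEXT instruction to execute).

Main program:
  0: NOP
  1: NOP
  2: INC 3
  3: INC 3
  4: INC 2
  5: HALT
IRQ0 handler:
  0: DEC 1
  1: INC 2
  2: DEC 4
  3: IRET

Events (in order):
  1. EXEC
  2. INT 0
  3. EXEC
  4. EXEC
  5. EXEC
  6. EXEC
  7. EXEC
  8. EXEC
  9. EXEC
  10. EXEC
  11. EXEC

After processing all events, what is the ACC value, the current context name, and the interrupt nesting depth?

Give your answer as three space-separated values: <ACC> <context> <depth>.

Event 1 (EXEC): [MAIN] PC=0: NOP
Event 2 (INT 0): INT 0 arrives: push (MAIN, PC=1), enter IRQ0 at PC=0 (depth now 1)
Event 3 (EXEC): [IRQ0] PC=0: DEC 1 -> ACC=-1
Event 4 (EXEC): [IRQ0] PC=1: INC 2 -> ACC=1
Event 5 (EXEC): [IRQ0] PC=2: DEC 4 -> ACC=-3
Event 6 (EXEC): [IRQ0] PC=3: IRET -> resume MAIN at PC=1 (depth now 0)
Event 7 (EXEC): [MAIN] PC=1: NOP
Event 8 (EXEC): [MAIN] PC=2: INC 3 -> ACC=0
Event 9 (EXEC): [MAIN] PC=3: INC 3 -> ACC=3
Event 10 (EXEC): [MAIN] PC=4: INC 2 -> ACC=5
Event 11 (EXEC): [MAIN] PC=5: HALT

Answer: 5 MAIN 0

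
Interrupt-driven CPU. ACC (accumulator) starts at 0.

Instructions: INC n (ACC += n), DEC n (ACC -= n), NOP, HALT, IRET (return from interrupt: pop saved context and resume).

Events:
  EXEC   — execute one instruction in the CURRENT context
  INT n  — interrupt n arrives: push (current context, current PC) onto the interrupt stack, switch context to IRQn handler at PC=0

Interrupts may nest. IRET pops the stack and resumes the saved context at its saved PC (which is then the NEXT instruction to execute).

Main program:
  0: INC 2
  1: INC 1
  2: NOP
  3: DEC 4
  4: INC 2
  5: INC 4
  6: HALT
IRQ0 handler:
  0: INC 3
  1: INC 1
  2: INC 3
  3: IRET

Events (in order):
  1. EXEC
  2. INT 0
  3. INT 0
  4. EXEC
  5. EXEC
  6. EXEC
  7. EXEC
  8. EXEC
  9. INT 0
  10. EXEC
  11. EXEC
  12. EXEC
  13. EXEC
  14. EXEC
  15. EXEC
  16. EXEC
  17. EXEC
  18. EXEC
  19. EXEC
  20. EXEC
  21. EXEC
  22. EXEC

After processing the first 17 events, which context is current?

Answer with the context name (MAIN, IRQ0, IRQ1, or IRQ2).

Event 1 (EXEC): [MAIN] PC=0: INC 2 -> ACC=2
Event 2 (INT 0): INT 0 arrives: push (MAIN, PC=1), enter IRQ0 at PC=0 (depth now 1)
Event 3 (INT 0): INT 0 arrives: push (IRQ0, PC=0), enter IRQ0 at PC=0 (depth now 2)
Event 4 (EXEC): [IRQ0] PC=0: INC 3 -> ACC=5
Event 5 (EXEC): [IRQ0] PC=1: INC 1 -> ACC=6
Event 6 (EXEC): [IRQ0] PC=2: INC 3 -> ACC=9
Event 7 (EXEC): [IRQ0] PC=3: IRET -> resume IRQ0 at PC=0 (depth now 1)
Event 8 (EXEC): [IRQ0] PC=0: INC 3 -> ACC=12
Event 9 (INT 0): INT 0 arrives: push (IRQ0, PC=1), enter IRQ0 at PC=0 (depth now 2)
Event 10 (EXEC): [IRQ0] PC=0: INC 3 -> ACC=15
Event 11 (EXEC): [IRQ0] PC=1: INC 1 -> ACC=16
Event 12 (EXEC): [IRQ0] PC=2: INC 3 -> ACC=19
Event 13 (EXEC): [IRQ0] PC=3: IRET -> resume IRQ0 at PC=1 (depth now 1)
Event 14 (EXEC): [IRQ0] PC=1: INC 1 -> ACC=20
Event 15 (EXEC): [IRQ0] PC=2: INC 3 -> ACC=23
Event 16 (EXEC): [IRQ0] PC=3: IRET -> resume MAIN at PC=1 (depth now 0)
Event 17 (EXEC): [MAIN] PC=1: INC 1 -> ACC=24

Answer: MAIN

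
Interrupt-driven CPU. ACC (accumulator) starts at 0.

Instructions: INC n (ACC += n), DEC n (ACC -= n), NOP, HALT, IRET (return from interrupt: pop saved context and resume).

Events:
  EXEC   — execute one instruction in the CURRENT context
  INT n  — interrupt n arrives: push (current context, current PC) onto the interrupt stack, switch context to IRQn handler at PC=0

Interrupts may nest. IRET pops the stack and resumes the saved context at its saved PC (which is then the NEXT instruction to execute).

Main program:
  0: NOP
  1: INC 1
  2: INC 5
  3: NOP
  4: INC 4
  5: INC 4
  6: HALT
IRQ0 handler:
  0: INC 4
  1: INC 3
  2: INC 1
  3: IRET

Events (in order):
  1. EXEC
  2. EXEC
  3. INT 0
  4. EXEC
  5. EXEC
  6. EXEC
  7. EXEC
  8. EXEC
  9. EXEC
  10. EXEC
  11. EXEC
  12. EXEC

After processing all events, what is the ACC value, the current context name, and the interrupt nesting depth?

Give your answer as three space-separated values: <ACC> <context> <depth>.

Event 1 (EXEC): [MAIN] PC=0: NOP
Event 2 (EXEC): [MAIN] PC=1: INC 1 -> ACC=1
Event 3 (INT 0): INT 0 arrives: push (MAIN, PC=2), enter IRQ0 at PC=0 (depth now 1)
Event 4 (EXEC): [IRQ0] PC=0: INC 4 -> ACC=5
Event 5 (EXEC): [IRQ0] PC=1: INC 3 -> ACC=8
Event 6 (EXEC): [IRQ0] PC=2: INC 1 -> ACC=9
Event 7 (EXEC): [IRQ0] PC=3: IRET -> resume MAIN at PC=2 (depth now 0)
Event 8 (EXEC): [MAIN] PC=2: INC 5 -> ACC=14
Event 9 (EXEC): [MAIN] PC=3: NOP
Event 10 (EXEC): [MAIN] PC=4: INC 4 -> ACC=18
Event 11 (EXEC): [MAIN] PC=5: INC 4 -> ACC=22
Event 12 (EXEC): [MAIN] PC=6: HALT

Answer: 22 MAIN 0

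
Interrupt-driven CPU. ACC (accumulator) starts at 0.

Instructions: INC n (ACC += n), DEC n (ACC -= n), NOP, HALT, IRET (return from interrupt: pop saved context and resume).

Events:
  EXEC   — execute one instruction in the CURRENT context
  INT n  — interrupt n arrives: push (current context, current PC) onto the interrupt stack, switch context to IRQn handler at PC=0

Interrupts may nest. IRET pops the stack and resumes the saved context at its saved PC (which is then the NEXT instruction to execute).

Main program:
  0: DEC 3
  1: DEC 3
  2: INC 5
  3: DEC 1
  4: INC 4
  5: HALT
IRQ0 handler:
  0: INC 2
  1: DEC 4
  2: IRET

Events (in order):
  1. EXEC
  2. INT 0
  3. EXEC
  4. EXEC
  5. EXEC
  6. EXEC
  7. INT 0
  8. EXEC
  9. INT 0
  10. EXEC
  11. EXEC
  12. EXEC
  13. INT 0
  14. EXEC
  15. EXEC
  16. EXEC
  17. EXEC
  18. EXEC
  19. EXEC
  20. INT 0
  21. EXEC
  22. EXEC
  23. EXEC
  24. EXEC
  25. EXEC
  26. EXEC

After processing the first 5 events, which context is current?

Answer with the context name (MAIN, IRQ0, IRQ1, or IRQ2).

Event 1 (EXEC): [MAIN] PC=0: DEC 3 -> ACC=-3
Event 2 (INT 0): INT 0 arrives: push (MAIN, PC=1), enter IRQ0 at PC=0 (depth now 1)
Event 3 (EXEC): [IRQ0] PC=0: INC 2 -> ACC=-1
Event 4 (EXEC): [IRQ0] PC=1: DEC 4 -> ACC=-5
Event 5 (EXEC): [IRQ0] PC=2: IRET -> resume MAIN at PC=1 (depth now 0)

Answer: MAIN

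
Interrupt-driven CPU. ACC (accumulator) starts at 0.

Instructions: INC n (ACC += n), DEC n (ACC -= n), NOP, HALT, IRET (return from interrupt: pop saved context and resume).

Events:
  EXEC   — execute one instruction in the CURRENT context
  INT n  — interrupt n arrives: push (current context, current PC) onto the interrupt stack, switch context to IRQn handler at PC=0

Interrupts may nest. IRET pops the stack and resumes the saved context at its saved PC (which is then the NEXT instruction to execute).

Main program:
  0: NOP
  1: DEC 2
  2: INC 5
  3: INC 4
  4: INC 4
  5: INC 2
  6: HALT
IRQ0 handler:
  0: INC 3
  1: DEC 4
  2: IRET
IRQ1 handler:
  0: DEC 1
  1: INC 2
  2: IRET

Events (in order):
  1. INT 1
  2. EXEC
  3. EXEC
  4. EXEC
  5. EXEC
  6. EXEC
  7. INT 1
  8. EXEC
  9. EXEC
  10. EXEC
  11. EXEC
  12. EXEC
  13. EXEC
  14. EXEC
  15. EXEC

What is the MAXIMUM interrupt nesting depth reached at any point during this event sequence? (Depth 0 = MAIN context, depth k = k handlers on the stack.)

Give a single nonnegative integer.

Answer: 1

Derivation:
Event 1 (INT 1): INT 1 arrives: push (MAIN, PC=0), enter IRQ1 at PC=0 (depth now 1) [depth=1]
Event 2 (EXEC): [IRQ1] PC=0: DEC 1 -> ACC=-1 [depth=1]
Event 3 (EXEC): [IRQ1] PC=1: INC 2 -> ACC=1 [depth=1]
Event 4 (EXEC): [IRQ1] PC=2: IRET -> resume MAIN at PC=0 (depth now 0) [depth=0]
Event 5 (EXEC): [MAIN] PC=0: NOP [depth=0]
Event 6 (EXEC): [MAIN] PC=1: DEC 2 -> ACC=-1 [depth=0]
Event 7 (INT 1): INT 1 arrives: push (MAIN, PC=2), enter IRQ1 at PC=0 (depth now 1) [depth=1]
Event 8 (EXEC): [IRQ1] PC=0: DEC 1 -> ACC=-2 [depth=1]
Event 9 (EXEC): [IRQ1] PC=1: INC 2 -> ACC=0 [depth=1]
Event 10 (EXEC): [IRQ1] PC=2: IRET -> resume MAIN at PC=2 (depth now 0) [depth=0]
Event 11 (EXEC): [MAIN] PC=2: INC 5 -> ACC=5 [depth=0]
Event 12 (EXEC): [MAIN] PC=3: INC 4 -> ACC=9 [depth=0]
Event 13 (EXEC): [MAIN] PC=4: INC 4 -> ACC=13 [depth=0]
Event 14 (EXEC): [MAIN] PC=5: INC 2 -> ACC=15 [depth=0]
Event 15 (EXEC): [MAIN] PC=6: HALT [depth=0]
Max depth observed: 1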